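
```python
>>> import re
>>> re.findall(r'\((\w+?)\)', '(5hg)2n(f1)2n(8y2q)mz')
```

['5hg', 'f1', '8y2q']

Scanning left to right: at [0:5] match '(5hg)', group 1 = '5hg'; at [7:11] match '(f1)', group 1 = 'f1'; at [13:19] match '(8y2q)', group 1 = '8y2q'.
`findall` collects group 1 from each match (3 total).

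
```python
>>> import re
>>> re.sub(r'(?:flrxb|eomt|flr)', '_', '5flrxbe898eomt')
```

'5_e898_'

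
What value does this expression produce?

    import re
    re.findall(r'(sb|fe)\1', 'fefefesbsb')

['fe', 'sb']

`\1` has to match the exact text group 1 already captured.
Scanning left to right: at [0:4] match 'fefe', group 1 = 'fe'; at [6:10] match 'sbsb', group 1 = 'sb'.
With a single group, `findall` returns only what that group captured — 2 items.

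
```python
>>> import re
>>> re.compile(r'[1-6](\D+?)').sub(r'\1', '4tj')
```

Pattern: a character in [1-6]; then one or more of a non-digit (lazy) (captured).
Each match is replaced using the text its own group 1 captured.

'tj'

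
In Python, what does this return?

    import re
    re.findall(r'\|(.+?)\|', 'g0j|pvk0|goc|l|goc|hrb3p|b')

With a single group, `findall` returns only what that group captured — 3 items.

['pvk0', 'l', 'hrb3p']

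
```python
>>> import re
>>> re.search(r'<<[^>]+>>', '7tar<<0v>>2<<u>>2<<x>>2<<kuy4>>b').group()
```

The match spans [4:10] → '<<0v>>'.

'<<0v>>'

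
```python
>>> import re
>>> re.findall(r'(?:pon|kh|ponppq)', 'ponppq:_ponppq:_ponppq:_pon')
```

['pon', 'pon', 'pon', 'pon']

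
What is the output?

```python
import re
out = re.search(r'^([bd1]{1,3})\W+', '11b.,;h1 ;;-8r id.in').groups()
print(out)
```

('11b',)

The match spans [0:6] → '11b.,;'.
Captured: group 1 = '11b'.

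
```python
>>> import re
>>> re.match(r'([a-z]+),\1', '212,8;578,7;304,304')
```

With `match`, the pattern is implicitly anchored at the beginning.
Here position 0 doesn't satisfy it, so the call returns None.

None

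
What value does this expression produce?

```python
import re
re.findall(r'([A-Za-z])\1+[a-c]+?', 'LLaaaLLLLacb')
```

['L', 'L']

`\1` has to match the exact text group 1 already captured.
Matches: at [0:3] match 'LLa', group 1 = 'L'; at [5:10] match 'LLLLa', group 1 = 'L'.
`findall` collects group 1 from each match (2 total).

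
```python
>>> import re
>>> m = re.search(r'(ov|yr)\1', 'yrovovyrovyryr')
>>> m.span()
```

`\1` has to match the exact text group 1 already captured.
Unlike `match`, `search` isn't anchored — it looks for the pattern anywhere in the string.
The match spans [2:6] → 'ovov'.
Captured: group 1 = 'ov'.

(2, 6)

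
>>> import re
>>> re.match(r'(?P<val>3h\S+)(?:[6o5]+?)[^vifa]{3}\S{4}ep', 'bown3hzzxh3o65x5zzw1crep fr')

None

With `match`, the pattern is implicitly anchored at the beginning.
Here position 0 doesn't satisfy it, so the call returns None.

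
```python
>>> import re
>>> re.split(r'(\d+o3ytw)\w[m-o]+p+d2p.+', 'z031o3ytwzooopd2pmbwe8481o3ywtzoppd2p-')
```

This matches one or more of a digit, then the literal 'o3', then the literal 'ytw' (captured); then a word character; then one or more of a character in [m-o], then one or more of a literal 'p'; then the literal 'd2p', then one or more of any character.
Matches to split on: at [1:38] → '031o3ytwzooopd2pmbwe8481o3ywtzoppd2p-'.
With a capturing group present, the delimiter's captured portion is kept in the result list.

['z', '031o3ytw', '']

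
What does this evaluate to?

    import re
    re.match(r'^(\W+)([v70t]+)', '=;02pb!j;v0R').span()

(0, 3)

Pattern: anchored at the start of the string; then one or more of a non-word character (captured); then one or more of one of [v70t] (captured).
With `match`, the pattern is implicitly anchored at the beginning.
The match spans [0:3] → '=;0'.
Captured: group 1 = '=;', group 2 = '0'.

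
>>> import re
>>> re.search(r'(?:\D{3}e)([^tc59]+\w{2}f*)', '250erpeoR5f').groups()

('oR5f',)

The match spans [3:11] → 'erpeoR5f'.
Captured: group 1 = 'oR5f'.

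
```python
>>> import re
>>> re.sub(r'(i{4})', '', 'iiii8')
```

Pattern: exactly 4 of a literal 'i' (captured).
Matches: at [0:4] → 'iiii'.
Every occurrence is swapped for ''.

'8'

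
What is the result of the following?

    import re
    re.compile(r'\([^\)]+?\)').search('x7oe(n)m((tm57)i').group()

Unlike `match`, `search` isn't anchored — it looks for the pattern anywhere in the string.
The match spans [4:7] → '(n)'.

'(n)'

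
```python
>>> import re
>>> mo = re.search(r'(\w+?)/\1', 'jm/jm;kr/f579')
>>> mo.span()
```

(0, 5)

The backreference `\1` re-matches whatever the first group consumed, character for character.
The match spans [0:5] → 'jm/jm'.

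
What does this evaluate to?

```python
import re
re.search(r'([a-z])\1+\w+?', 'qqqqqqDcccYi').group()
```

'qqqqqqD'

After group 1 captures some text, `\1` only succeeds where that same text appears again.
`re.search` scans for the first position where the pattern succeeds.
The match spans [0:7] → 'qqqqqqD'.
Captured: group 1 = 'q'.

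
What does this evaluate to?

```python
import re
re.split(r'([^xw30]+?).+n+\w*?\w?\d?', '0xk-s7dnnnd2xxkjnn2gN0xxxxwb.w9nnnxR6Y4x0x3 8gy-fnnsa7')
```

With the lazy modifier that quantifier settles for the fewest repetitions that let the rest of the pattern succeed (the atoms after it are unaffected and can still be greedy).
`re.split` interleaves the captured-group text with the surrounding fragments.

['0x', 'k', 'a7']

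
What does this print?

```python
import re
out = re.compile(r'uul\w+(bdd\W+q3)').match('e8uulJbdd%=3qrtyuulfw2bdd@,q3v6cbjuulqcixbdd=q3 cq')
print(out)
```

With `match`, the pattern is implicitly anchored at the beginning.
Here the pattern fails at index 0, so the call returns None.

None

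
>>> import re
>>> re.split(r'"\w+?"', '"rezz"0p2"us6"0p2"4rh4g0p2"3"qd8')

Matches to split on: at [0:6] → '"rezz"'; at [9:14] → '"us6"'; at [17:27] → '"4rh4g0p2"'.
The string is cut at each match, leaving 4 pieces.

['', '0p2', '0p2', '3"qd8']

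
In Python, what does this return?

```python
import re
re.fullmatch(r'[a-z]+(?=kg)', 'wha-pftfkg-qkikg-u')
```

The `(?=…)`/`(?<=…)` assertion just peeks at neighbouring text; it doesn't advance the match position.
`fullmatch` succeeds only if the pattern covers the string from start to end.
Here the pattern can't cover the whole string, so the call returns None.

None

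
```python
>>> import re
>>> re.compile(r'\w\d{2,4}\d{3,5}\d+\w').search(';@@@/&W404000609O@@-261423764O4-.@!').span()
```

(6, 17)

The pattern matches a word character, then 2 to 4 of a digit; then 3 to 5 of a digit, then one or more of a digit; then a word character.
`search` walks the string left to right and returns the first match it finds.
The match spans [6:17] → 'W404000609O'.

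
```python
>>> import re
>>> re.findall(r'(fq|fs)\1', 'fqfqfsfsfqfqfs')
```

After group 1 captures some text, `\1` only succeeds where that same text appears again.
Matches: at [0:4] match 'fqfq', group 1 = 'fq'; at [4:8] match 'fsfs', group 1 = 'fs'; at [8:12] match 'fqfq', group 1 = 'fq'.
One capturing group, so `findall` returns just the captured substring from each match — 3 in all.

['fq', 'fs', 'fq']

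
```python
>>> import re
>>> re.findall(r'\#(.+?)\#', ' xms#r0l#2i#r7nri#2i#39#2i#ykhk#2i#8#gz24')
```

['r0l', 'r7nri', '39', 'ykhk', '8']

The `?` after the quantifier makes it lazy — it takes as little as possible before letting the rest of the pattern try.
Walking the string: at [4:9] match '#r0l#', group 1 = 'r0l'; at [11:18] match '#r7nri#', group 1 = 'r7nri'; at [20:24] match '#39#', group 1 = '39'; at [26:32] match '#ykhk#', group 1 = 'ykhk'; at [34:37] match '#8#', group 1 = '8'.
One capturing group, so `findall` returns just the captured substring from each match — 5 in all.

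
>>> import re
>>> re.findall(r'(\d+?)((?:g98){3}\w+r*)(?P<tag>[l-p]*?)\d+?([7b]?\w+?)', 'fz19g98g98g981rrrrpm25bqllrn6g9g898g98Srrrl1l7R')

`findall` packs the 4 group values into a tuple for every match.

[('19', 'g98g98g981rrrrpm25bqllrn6g9g898g98Srrrl1l', '', 'R')]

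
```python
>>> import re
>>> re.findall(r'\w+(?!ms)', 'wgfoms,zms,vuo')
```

Because the assertion is negative and zero-width, positions next to the forbidden text are skipped.
Matches: at [0:6] → 'wgfoms'; at [7:10] → 'zms'; at [11:14] → 'vuo'.
Since nothing is captured, `findall` lists the 3 matched substrings directly.

['wgfoms', 'zms', 'vuo']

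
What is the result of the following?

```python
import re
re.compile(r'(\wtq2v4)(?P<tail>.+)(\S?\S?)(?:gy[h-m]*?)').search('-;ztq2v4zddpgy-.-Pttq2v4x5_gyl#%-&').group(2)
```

The pattern matches a word character, then the literal 'tq', then the literal '2v4' (captured); then one or more of any character (captured as 'tail'); then optionally a non-whitespace character, then optionally a non-whitespace character (captured); then the literal 'gy', then zero or more of a character in [h-m] (lazy) (non-capturing group).
A non-greedy quantifier consumes as few characters as it can — just enough that the remainder of the pattern still matches from where it stops; whatever follows it matches normally.
Unlike `match`, `search` isn't anchored — it looks for the pattern anywhere in the string.
The match spans [2:29] → 'ztq2v4zddpgy-.-Pttq2v4x5_gy'.
Captured: group 1 = 'ztq2v4', group 2 = 'zddpgy-.-Pttq2v4x5_', group 3 = ''.

'zddpgy-.-Pttq2v4x5_'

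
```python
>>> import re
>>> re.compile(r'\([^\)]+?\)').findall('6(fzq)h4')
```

Scanning left to right: at [1:6] → '(fzq)'.
`findall` yields the raw match text (1 of them) because the pattern has no groups.

['(fzq)']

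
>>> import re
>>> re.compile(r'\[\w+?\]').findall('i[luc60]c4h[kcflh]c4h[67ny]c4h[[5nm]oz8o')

['[luc60]', '[kcflh]', '[67ny]', '[5nm]']

With no groups in the pattern, `findall` gives back each whole match — 4 here.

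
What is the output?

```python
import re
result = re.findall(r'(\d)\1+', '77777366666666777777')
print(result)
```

['7', '6', '7']

After group 1 captures some text, `\1` only succeeds where that same text appears again.
Walking the string: at [0:5] match '77777', group 1 = '7'; at [6:14] match '66666666', group 1 = '6'; at [14:20] match '777777', group 1 = '7'.
One capturing group, so `findall` returns just the captured substring from each match — 3 in all.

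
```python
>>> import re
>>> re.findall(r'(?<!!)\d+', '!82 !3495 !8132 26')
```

The negative lookahead/lookbehind blocks any match where the forbidden context is present.
`findall` yields the raw match text (4 of them) because the pattern has no groups.

['2', '495', '132', '26']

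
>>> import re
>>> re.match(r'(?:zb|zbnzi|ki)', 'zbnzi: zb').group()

'zb'

Alternation isn't longest-match — the leftmost alternative that fits at this position is chosen.
`re.match` only tries the pattern at the start of the string.
The match spans [0:2] → 'zb'.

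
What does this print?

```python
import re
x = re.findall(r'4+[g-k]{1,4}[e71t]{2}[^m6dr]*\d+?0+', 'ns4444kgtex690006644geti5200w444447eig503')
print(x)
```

The pattern matches one or more of a literal '4'; then 1 to 4 of a character in [g-k]; then exactly 2 of one of [e71t], then zero or more of any character except [m6dr]; then one or more of a digit (lazy); then one or more of a literal '0'.
Matches: at [2:16] → '4444kgtex69000'; at [18:40] → '44geti5200w444447eig50'.
`findall` yields the raw match text (2 of them) because the pattern has no groups.

['4444kgtex69000', '44geti5200w444447eig50']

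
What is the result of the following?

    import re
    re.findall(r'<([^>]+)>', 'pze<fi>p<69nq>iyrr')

['fi', '69nq']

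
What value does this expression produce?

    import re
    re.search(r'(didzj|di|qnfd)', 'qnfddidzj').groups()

`search` walks the string left to right and returns the first match it finds.
The match spans [0:4] → 'qnfd'.
Captured: group 1 = 'qnfd'.

('qnfd',)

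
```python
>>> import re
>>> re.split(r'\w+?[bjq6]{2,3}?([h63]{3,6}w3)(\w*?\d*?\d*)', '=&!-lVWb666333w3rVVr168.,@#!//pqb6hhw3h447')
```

['=&!-', '66333w3', '', 'rVVr168.,@#!//', '6hhw3', '', 'h447']

This matches one or more of a word character (lazy), then 2 to 3 of one of [bjq6] (lazy); then 3 to 6 of one of [h63], then the literal 'w3' (captured); then zero or more of a word character (lazy), then zero or more of a digit (lazy), then zero or more of a digit (captured).
Because the quantifier is non-greedy, it stops expanding at the earliest point where the rest of the pattern can succeed.
Matches to split on: at [4:16] → 'lVWb666333w3'; at [30:38] → 'pqb6hhw3'.
Because the pattern has a capturing group, `split` also inserts each captured text between the pieces.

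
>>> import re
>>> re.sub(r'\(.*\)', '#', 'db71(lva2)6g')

'db71#6g'

Matches: at [4:10] → '(lva2)'.
Each match is replaced by '#'.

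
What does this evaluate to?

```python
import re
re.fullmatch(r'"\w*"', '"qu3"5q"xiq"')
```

None

`re.fullmatch` is like wrapping the pattern in `^…$` (in single-line mode).
Here there's no way to consume every character, so the call returns None.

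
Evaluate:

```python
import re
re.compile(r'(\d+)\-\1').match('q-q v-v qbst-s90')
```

None

`\1` has to match the exact text group 1 already captured.
`re.match` won't scan ahead — the pattern has to work from the very first character.
Here the string doesn't start with a match, so the call returns None.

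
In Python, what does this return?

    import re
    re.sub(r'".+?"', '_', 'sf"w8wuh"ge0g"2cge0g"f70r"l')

'sf_ge0g_f70r"l'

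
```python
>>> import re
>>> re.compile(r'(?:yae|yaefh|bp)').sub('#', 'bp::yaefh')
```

'#::#fh'

Branches in `(...|...)` are attempted left-to-right; the first branch that allows the whole pattern to succeed is taken.
Every occurrence is swapped for '#'.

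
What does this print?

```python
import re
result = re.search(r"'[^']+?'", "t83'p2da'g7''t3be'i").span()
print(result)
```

(3, 9)

`re.search` scans for the first position where the pattern succeeds.
The match spans [3:9] → "'p2da'".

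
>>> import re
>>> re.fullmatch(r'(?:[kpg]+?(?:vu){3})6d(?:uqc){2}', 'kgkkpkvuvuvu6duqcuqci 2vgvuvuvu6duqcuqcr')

None

`re.fullmatch` requires the pattern to consume the entire string.
Here there's no way to consume every character, so the call returns None.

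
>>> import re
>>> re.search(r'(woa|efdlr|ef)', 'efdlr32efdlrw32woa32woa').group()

'efdlr'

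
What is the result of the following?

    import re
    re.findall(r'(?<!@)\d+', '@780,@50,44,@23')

The negative lookaround is zero-width — it rules out positions where the adjacent text would match, without consuming anything.
Matches: at [2:4] → '80'; at [7:8] → '0'; at [9:11] → '44'; at [14:15] → '3'.
Since nothing is captured, `findall` lists the 4 matched substrings directly.

['80', '0', '44', '3']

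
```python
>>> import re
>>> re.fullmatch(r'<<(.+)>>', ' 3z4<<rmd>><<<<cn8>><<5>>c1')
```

`re.fullmatch` requires the pattern to consume the entire string.
Here the pattern can't cover the whole string, so the call returns None.

None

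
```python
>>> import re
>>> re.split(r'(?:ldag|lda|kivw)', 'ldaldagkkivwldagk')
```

['', '', 'k', '', 'k']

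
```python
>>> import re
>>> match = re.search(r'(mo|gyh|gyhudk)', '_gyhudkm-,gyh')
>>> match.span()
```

(1, 4)

Alternation tries branches left to right and keeps the first one that lets the overall match succeed at that position.
`search` walks the string left to right and returns the first match it finds.
The match spans [1:4] → 'gyh'.
Captured: group 1 = 'gyh'.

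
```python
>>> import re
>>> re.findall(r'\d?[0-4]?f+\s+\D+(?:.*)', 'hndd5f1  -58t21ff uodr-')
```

['21ff uodr-']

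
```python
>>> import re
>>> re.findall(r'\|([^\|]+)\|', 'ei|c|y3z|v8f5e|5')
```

['c', 'v8f5e']

`findall` collects group 1 from each match (2 total).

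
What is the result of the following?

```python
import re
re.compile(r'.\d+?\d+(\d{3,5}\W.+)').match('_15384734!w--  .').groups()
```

('734!w--  .',)

Pattern: any character; then one or more of a digit (lazy), then one or more of a digit; then 3 to 5 of a digit, then a non-word character, then one or more of any character (captured).
`re.match` only tries the pattern at the start of the string.
The match spans [0:16] → '_15384734!w--  .'.
Captured: group 1 = '734!w--  .'.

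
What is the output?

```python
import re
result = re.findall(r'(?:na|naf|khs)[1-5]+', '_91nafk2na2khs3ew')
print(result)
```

['na2', 'khs3']

Walking the string: at [8:11] → 'na2'; at [11:15] → 'khs3'.
`findall` yields the raw match text (2 of them) because the pattern has no groups.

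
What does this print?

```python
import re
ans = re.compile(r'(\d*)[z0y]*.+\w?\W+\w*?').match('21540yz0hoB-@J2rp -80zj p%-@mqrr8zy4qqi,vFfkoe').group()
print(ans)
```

`match` is anchored at position 0; if the pattern doesn't fit there, it returns None.
The match spans [0:40] → '21540yz0hoB-@J2rp -80zj p%-@mqrr8zy4qqi,'.

21540yz0hoB-@J2rp -80zj p%-@mqrr8zy4qqi,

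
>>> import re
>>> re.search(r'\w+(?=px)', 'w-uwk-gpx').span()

(6, 7)

The lookaround is zero-width — it requires the adjacent text to match without consuming it, so the asserted text isn't part of the match.
The match spans [6:7] → 'g'.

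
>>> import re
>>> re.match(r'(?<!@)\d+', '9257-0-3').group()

'9257'

With `match`, the pattern is implicitly anchored at the beginning.
The match spans [0:4] → '9257'.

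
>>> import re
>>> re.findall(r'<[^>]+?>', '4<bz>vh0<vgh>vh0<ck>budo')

['<bz>', '<vgh>', '<ck>']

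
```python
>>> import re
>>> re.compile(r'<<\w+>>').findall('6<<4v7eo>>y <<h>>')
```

Scanning left to right: at [1:10] → '<<4v7eo>>'; at [12:17] → '<<h>>'.
Since nothing is captured, `findall` lists the 2 matched substrings directly.

['<<4v7eo>>', '<<h>>']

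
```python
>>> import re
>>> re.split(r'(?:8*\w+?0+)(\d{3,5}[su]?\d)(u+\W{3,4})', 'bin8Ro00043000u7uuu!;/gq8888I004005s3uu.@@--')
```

With a capturing group present, the delimiter's captured portion is kept in the result list.

['', '43000u7', 'uuu!;/', '', '4005s3', 'uu.@@-', '-']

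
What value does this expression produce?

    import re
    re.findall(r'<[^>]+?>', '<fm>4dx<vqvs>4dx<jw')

Scanning left to right: at [0:4] → '<fm>'; at [7:13] → '<vqvs>'.
Since nothing is captured, `findall` lists the 2 matched substrings directly.

['<fm>', '<vqvs>']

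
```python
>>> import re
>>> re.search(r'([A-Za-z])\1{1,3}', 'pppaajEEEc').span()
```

(0, 3)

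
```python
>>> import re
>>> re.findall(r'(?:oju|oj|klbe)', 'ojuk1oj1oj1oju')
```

['oju', 'oj', 'oj', 'oju']

Alternation tries branches left to right and keeps the first one that lets the overall match succeed at that position.
Matches: at [0:3] → 'oju'; at [5:7] → 'oj'; at [8:10] → 'oj'; at [11:14] → 'oju'.
No capturing groups, so `findall` returns the 4 full match strings.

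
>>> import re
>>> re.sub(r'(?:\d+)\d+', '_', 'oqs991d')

Each match is replaced by '_'.

'oqs_d'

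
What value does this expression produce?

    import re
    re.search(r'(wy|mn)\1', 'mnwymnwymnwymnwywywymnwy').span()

(14, 18)

The backreference `\1` re-matches whatever the first group consumed, character for character.
`re.search` scans for the first position where the pattern succeeds.
The match spans [14:18] → 'wywy'.
Captured: group 1 = 'wy'.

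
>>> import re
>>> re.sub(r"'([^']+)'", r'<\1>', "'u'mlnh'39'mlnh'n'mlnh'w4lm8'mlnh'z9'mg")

'<u>mlnh<39>mlnh<n>mlnh<w4lm8>mlnh<z9>mg'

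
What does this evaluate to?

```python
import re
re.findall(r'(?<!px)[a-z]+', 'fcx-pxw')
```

A negative assertion filters positions out without eating any characters.
Walking the string: at [0:3] → 'fcx'; at [4:7] → 'pxw'.
With no groups in the pattern, `findall` gives back each whole match — 2 here.

['fcx', 'pxw']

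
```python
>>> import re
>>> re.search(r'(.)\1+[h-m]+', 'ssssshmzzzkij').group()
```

'ssssshm'

A backreference is literal: `\1` must see the identical characters the first group matched.
The match spans [0:7] → 'ssssshm'.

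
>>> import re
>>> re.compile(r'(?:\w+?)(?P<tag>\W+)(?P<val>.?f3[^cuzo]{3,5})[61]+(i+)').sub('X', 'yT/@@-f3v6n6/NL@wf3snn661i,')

'yT/@@-f3v6n6/X,'

Pattern: one or more of a word character (lazy) (non-capturing group); then one or more of a non-word character (captured as 'tag'); then optionally any character, then the literal 'f3', then 3 to 5 of any character except [cuzo] (captured as 'val'); then one or more of one of [61]; then one or more of a literal 'i' (captured).
Matches: at [13:26] → 'NL@wf3snn661i'.
Every occurrence is swapped for 'X'.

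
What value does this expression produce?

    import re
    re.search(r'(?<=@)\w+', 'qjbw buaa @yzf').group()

'yzf'

Because the assertion is zero-width, the text it checks is not consumed and won't appear in the result.
The match spans [11:14] → 'yzf'.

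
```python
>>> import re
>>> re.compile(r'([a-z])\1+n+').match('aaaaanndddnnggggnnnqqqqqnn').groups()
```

('a',)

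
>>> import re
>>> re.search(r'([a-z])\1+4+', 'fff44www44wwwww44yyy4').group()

A backreference is literal: `\1` must see the identical characters the first group matched.
`search` walks the string left to right and returns the first match it finds.
The match spans [0:5] → 'fff44'.
Captured: group 1 = 'f'.

'fff44'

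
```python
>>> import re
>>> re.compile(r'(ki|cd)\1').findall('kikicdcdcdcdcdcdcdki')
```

The backreference `\1` re-matches whatever the first group consumed, character for character.
Because there's exactly one group, `findall` drops the full match and keeps group 1 from each hit.

['ki', 'cd', 'cd', 'cd']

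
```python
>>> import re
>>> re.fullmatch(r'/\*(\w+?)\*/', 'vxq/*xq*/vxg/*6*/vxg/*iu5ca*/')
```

None

`re.fullmatch` requires the pattern to consume the entire string.
Here the pattern can't cover the whole string, so the call returns None.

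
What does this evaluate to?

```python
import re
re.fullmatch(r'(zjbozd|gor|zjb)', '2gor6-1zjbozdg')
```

None

`fullmatch` succeeds only if the pattern covers the string from start to end.
Here the pattern can't cover the whole string, so the call returns None.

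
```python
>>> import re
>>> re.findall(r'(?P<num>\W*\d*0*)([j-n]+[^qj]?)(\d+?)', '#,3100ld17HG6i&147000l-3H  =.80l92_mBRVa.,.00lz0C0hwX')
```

[('#,3100', 'ld', '1'), ('&147000', 'l-', '3'), ('  =.80', 'l9', '2'), ('.,.00', 'lz', '0')]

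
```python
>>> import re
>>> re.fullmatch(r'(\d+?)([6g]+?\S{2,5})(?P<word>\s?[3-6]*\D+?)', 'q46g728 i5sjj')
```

None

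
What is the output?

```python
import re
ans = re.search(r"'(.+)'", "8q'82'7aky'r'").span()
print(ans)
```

`search` walks the string left to right and returns the first match it finds.
The match spans [2:13] → "'82'7aky'r'".
Captured: group 1 = "82'7aky'r".

(2, 13)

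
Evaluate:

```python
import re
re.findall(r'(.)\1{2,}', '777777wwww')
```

['7', 'w']

A backreference is literal: `\1` must see the identical characters the first group matched.
Scanning left to right: at [0:6] match '777777', group 1 = '7'; at [6:10] match 'wwww', group 1 = 'w'.
`findall` collects group 1 from each match (2 total).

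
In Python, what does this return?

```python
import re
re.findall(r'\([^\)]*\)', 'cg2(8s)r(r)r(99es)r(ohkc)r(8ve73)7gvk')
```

['(8s)', '(r)', '(99es)', '(ohkc)', '(8ve73)']

`findall` yields the raw match text (5 of them) because the pattern has no groups.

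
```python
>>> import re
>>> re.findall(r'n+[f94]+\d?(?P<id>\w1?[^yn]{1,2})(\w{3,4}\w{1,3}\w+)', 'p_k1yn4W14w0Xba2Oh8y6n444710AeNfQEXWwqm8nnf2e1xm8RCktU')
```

The pattern matches one or more of a literal 'n'; then one or more of one of [f94], then optionally a digit; then a word character, then optionally a literal '1', then 1 to 2 of any character except [yn] (captured as 'id'); then 3 to 4 of a word character, then 1 to 3 of a word character, then one or more of a word character (captured).
Multiple groups make `findall` return tuples — one 2-tuple for the one match.

[('W14w', '0Xba2Oh8y6n444710AeNfQEXWwqm8nnf2e1xm8RCktU')]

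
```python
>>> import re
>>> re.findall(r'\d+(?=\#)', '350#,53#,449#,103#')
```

Because the assertion is zero-width, the text it checks is not consumed and won't appear in the result.
Matches: at [0:3] → '350'; at [5:7] → '53'; at [9:12] → '449'; at [14:17] → '103'.
No capturing groups, so `findall` returns the 4 full match strings.

['350', '53', '449', '103']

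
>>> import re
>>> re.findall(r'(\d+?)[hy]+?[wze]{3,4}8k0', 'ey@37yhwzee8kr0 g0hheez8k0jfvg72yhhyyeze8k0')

['0', '72']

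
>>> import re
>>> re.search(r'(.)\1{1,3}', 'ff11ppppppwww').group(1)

The match spans [0:2] → 'ff'.
Captured: group 1 = 'f'.

'f'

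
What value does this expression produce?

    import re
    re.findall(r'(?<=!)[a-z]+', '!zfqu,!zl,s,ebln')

The `(?=…)`/`(?<=…)` assertion just peeks at neighbouring text; it doesn't advance the match position.
Matches: at [1:5] → 'zfqu'; at [7:9] → 'zl'.
With no groups in the pattern, `findall` gives back each whole match — 2 here.

['zfqu', 'zl']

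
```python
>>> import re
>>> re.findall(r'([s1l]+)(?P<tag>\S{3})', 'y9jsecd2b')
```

[('s', 'ecd')]

The pattern matches one or more of one of [s1l] (captured); then exactly 3 of a non-whitespace character (captured as 'tag').
Walking the string: at [3:7] match 'secd', groups = ('s', 'ecd').
2 groups means the one result is a tuple of 2 captured strings — 1 here.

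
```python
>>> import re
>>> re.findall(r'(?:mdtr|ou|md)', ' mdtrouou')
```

['mdtr', 'ou', 'ou']

Alternation tries branches left to right and keeps the first one that lets the overall match succeed at that position.
No capturing groups, so `findall` returns the 3 full match strings.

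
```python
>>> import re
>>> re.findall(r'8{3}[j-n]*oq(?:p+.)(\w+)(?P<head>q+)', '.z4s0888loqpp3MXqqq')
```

[('MXqq', 'q')]

The pattern matches exactly 3 of the literal '8', then zero or more of a character in [j-n], then the literal 'oq'; then one or more of the literal 'p', then any character (non-capturing group); then one or more of a word character (captured); then one or more of a literal 'q' (captured as 'head').
`findall` packs the 2 group values into a tuple for every match.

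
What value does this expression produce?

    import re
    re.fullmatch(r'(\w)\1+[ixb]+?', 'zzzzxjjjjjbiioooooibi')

None

After group 1 captures some text, `\1` only succeeds where that same text appears again.
`re.fullmatch` requires the pattern to consume the entire string.
Here the string isn't matched end-to-end, so the call returns None.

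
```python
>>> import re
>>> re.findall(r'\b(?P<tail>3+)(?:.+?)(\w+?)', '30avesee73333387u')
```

[('3', 'a')]

This matches a word boundary (`\b`, zero-width); then one or more of a literal '3' (captured as 'tail'); then one or more of any character (lazy) (non-capturing group); then one or more of a word character (lazy) (captured).
Walking the string: at [0:3] match '30a', groups = ('3', 'a').
2 groups means the one result is a tuple of 2 captured strings — 1 here.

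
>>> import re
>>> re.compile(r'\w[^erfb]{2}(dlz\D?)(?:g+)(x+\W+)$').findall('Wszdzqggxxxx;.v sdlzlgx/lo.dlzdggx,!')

This matches a word character, then exactly 2 of any character except [erfb]; then the literal 'dlz', then optionally a non-digit (captured); then one or more of a literal 'g' (non-capturing group); then one or more of a literal 'x', then one or more of a non-word character (captured); then anchored at the end.
Walking the string: at [24:36] match 'lo.dlzdggx,!', groups = ('dlzd', 'x,!').
Multiple groups make `findall` return tuples — one 2-tuple for the one match.

[('dlzd', 'x,!')]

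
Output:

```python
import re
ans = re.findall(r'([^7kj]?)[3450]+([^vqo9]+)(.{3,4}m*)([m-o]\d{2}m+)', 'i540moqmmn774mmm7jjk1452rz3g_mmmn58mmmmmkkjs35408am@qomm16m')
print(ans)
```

The pattern matches optionally any character except [7kj] (captured); then one or more of one of [3450]; then one or more of any character except [vqo9] (captured); then 3 to 4 of any character, then zero or more of the literal 'm' (captured); then a character in [m-o], then exactly 2 of a digit, then one or more of a literal 'm' (captured).
Scanning left to right: at [12:59] match '4mmm7jjk1452rz3g_mmmn58mmmmmkkjs35408am@qomm16m', groups = ('', 'mmm7jjk1452rz3g_mmmn58mmmmmkkjs35408am@', 'qom', 'm16m').
4 groups means the one result is a tuple of 4 captured strings — 1 here.

[('', 'mmm7jjk1452rz3g_mmmn58mmmmmkkjs35408am@', 'qom', 'm16m')]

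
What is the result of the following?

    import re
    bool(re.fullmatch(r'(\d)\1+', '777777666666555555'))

`\1` has to match the exact text group 1 already captured.
`re.fullmatch` requires the pattern to consume the entire string.
Here the string isn't matched end-to-end, so the call returns None, and `bool(None)` is False.

False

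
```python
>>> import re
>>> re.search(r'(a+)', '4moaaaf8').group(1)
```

'aaa'

The pattern matches one or more of a literal 'a' (captured).
`re.search` tries every starting position until one works.
The match spans [3:6] → 'aaa'.
Captured: group 1 = 'aaa'.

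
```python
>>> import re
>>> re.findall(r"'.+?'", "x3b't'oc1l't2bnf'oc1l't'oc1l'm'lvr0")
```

Matches: at [3:6] → "'t'"; at [10:17] → "'t2bnf'"; at [21:24] → "'t'"; at [28:31] → "'m'".
With no groups in the pattern, `findall` gives back each whole match — 4 here.

["'t'", "'t2bnf'", "'t'", "'m'"]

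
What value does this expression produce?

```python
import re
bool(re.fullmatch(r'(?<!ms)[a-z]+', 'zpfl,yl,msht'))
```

False

`(?!…)`/`(?<!…)` only lets a position through if the neighbouring text does NOT match; no characters are consumed.
`re.fullmatch` is like wrapping the pattern in `^…$` (in single-line mode).
Here the string isn't matched end-to-end, so the call returns None, and `bool(None)` is False.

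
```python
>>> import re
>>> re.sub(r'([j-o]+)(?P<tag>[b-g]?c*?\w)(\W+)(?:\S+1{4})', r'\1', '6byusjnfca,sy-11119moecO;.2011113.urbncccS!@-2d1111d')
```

'6byusjnd'

The pattern matches one or more of a character in [j-o] (captured); then optionally a character in [b-g], then zero or more of a literal 'c' (lazy), then a word character (captured as 'tag'); then one or more of a non-word character (captured); then one or more of a non-whitespace character, then exactly 4 of the literal '1' (non-capturing group).
Matches: at [5:51] → 'jnfca,sy-11119moecO;.2011113.urbncccS!@-2d1111'.
Each match is replaced using the text its own group 1 captured.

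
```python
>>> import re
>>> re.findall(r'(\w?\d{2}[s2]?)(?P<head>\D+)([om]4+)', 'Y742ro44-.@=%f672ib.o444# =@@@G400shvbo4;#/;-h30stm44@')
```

The pattern matches optionally a word character, then exactly 2 of a digit, then optionally one of [s2] (captured); then one or more of a non-digit (captured as 'head'); then one of [om], then one or more of a literal '4' (captured).
Scanning left to right: at [0:8] match 'Y742ro44', groups = ('Y742', 'r', 'o44'); at [13:24] match 'f672ib.o444', groups = ('f672', 'ib.', 'o444'); at [31:40] match '400shvbo4', groups = ('400s', 'hvb', 'o4'); at [45:53] match 'h30stm44', groups = ('h30s', 't', 'm44').
`findall` packs the 3 group values into a tuple for every match.

[('Y742', 'r', 'o44'), ('f672', 'ib.', 'o444'), ('400s', 'hvb', 'o4'), ('h30s', 't', 'm44')]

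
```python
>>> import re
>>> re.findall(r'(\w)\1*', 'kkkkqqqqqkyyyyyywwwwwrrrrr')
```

The backreference `\1` re-matches whatever the first group consumed, character for character.
`findall` collects group 1 from each match (6 total).

['k', 'q', 'k', 'y', 'w', 'r']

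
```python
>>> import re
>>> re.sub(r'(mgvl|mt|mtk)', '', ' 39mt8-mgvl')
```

' 398-'

Matches: at [3:5] → 'mt'; at [7:11] → 'mgvl'.
Each match is replaced by ''.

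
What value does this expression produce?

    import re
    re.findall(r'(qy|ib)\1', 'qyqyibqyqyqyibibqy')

['qy', 'qy', 'ib']

`\1` has to match the exact text group 1 already captured.
One capturing group, so `findall` returns just the captured substring from each match — 3 in all.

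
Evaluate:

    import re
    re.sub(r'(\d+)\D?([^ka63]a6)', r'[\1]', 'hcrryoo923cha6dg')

This matches one or more of a digit (captured); then optionally a non-digit; then any character except [ka63], then the literal 'a6' (captured).
Each match is replaced using the text its own group 1 captured.

'hcrryoo[923]dg'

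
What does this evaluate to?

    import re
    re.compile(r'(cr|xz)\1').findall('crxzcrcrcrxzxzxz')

`\1` is not a pattern — it's the concrete string captured by group 1, re-applied verbatim.
Walking the string: at [4:8] match 'crcr', group 1 = 'cr'; at [10:14] match 'xzxz', group 1 = 'xz'.
One capturing group, so `findall` returns just the captured substring from each match — 2 in all.

['cr', 'xz']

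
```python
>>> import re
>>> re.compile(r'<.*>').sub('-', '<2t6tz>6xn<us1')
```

Matches: at [0:7] → '<2t6tz>'.
Each match is replaced by '-'.

'-6xn<us1'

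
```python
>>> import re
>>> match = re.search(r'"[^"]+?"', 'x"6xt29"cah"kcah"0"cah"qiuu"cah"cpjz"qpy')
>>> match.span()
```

(1, 8)

`re.search` scans for the first position where the pattern succeeds.
The match spans [1:8] → '"6xt29"'.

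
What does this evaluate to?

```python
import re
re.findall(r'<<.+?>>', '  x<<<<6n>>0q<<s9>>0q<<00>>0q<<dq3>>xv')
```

['<<<<6n>>', '<<s9>>', '<<00>>', '<<dq3>>']

A non-greedy quantifier consumes as few characters as it can — just enough that the remainder of the pattern still matches from where it stops; whatever follows it matches normally.
No capturing groups, so `findall` returns the 4 full match strings.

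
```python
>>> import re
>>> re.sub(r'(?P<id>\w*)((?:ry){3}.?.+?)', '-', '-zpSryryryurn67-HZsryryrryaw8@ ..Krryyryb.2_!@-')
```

Lazy quantifiers expand one character at a time until the remainder of the pattern can match.
Each match is replaced by '-'.

'--n67-HZsryryrryaw8@ ..Krryyryb.2_!@-'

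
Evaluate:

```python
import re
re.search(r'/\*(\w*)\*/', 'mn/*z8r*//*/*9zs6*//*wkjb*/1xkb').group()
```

The match spans [2:9] → '/*z8r*/'.

'/*z8r*/'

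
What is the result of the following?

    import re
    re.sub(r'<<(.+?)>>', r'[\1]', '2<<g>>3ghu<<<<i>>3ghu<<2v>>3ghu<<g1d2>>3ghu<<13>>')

`\1` in the replacement pulls in group 1's text for each match.

'2[g]3ghu[<<i]3ghu[2v]3ghu[g1d2]3ghu[13]'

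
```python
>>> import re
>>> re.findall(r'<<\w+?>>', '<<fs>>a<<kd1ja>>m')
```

Matches: at [0:6] → '<<fs>>'; at [7:16] → '<<kd1ja>>'.
Since nothing is captured, `findall` lists the 2 matched substrings directly.

['<<fs>>', '<<kd1ja>>']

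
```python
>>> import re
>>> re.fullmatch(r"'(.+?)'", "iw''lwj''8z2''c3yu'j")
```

For `fullmatch`, every character of the input must be accounted for by the pattern.
Here there's no way to consume every character, so the call returns None.

None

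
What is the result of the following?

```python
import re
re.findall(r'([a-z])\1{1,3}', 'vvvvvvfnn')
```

`\1` has to match the exact text group 1 already captured.
`findall` collects group 1 from each match (3 total).

['v', 'v', 'n']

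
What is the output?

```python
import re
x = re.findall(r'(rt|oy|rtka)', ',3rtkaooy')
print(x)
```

['rt', 'oy']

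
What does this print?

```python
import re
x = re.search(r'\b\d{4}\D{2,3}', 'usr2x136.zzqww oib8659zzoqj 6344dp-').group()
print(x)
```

6344dp-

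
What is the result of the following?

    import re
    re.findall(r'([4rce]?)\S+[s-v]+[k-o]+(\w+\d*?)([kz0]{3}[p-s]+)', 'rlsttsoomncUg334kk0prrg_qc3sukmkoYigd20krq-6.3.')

This matches optionally one of [4rce] (captured); then one or more of a non-whitespace character, then one or more of a character in [s-v], then one or more of a character in [k-o]; then one or more of a word character, then zero or more of a digit (lazy) (captured); then exactly 3 of one of [kz0], then one or more of a character in [p-s] (captured).
Walking the string: at [0:22] match 'rlsttsoomncUg334kk0prr', groups = ('r', 'cUg334', 'kk0prr').
Multiple groups make `findall` return tuples — one 3-tuple for the one match.

[('r', 'cUg334', 'kk0prr')]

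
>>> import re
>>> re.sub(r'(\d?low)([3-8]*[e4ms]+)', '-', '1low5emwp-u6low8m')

'-wp-u-'

The pattern matches optionally a digit, then the literal 'low' (captured); then zero or more of a character in [3-8], then one or more of one of [e4ms] (captured).
Matches: at [0:7] → '1low5em'; at [11:17] → '6low8m'.
Every occurrence is swapped for '-'.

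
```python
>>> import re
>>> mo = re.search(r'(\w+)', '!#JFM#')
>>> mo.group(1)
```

'JFM'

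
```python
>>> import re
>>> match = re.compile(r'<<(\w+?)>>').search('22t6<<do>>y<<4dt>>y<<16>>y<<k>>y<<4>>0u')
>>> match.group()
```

'<<do>>'

`re.search` scans for the first position where the pattern succeeds.
The match spans [4:10] → '<<do>>'.
Captured: group 1 = 'do'.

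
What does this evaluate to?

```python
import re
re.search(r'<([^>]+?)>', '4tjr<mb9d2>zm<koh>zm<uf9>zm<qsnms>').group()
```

`search` walks the string left to right and returns the first match it finds.
The match spans [4:11] → '<mb9d2>'.
Captured: group 1 = 'mb9d2'.

'<mb9d2>'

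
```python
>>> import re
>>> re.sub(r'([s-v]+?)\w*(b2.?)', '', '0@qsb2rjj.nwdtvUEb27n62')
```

'0@qjj.nwdn62'

Each match is replaced by ''.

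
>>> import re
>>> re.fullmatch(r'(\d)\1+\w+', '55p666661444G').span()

For `fullmatch`, every character of the input must be accounted for by the pattern.
The match spans [0:13] → '55p666661444G'.

(0, 13)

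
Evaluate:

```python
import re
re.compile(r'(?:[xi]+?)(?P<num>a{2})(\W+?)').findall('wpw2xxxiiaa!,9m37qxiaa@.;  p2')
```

[('aa', '!'), ('aa', '@')]

This matches one or more of one of [xi] (lazy) (non-capturing group); then exactly 2 of a literal 'a' (captured as 'num'); then one or more of a non-word character (lazy) (captured).
Matches: at [4:12] match 'xxxiiaa!', groups = ('aa', '!'); at [18:23] match 'xiaa@', groups = ('aa', '@').
`findall` packs the 2 group values into a tuple for every match.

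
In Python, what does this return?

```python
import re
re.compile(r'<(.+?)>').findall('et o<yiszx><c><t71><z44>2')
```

['yiszx', 'c', 't71', 'z44']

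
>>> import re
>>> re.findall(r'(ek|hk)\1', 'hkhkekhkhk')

['hk', 'hk']

The backreference `\1` re-matches whatever the first group consumed, character for character.
Matches: at [0:4] match 'hkhk', group 1 = 'hk'; at [6:10] match 'hkhk', group 1 = 'hk'.
Because there's exactly one group, `findall` drops the full match and keeps group 1 from each hit.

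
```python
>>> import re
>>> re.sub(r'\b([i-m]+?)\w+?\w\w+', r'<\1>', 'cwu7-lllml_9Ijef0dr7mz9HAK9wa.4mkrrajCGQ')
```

The pattern matches a word boundary (`\b`, zero-width); then one or more of a character in [i-m] (lazy) (captured); then one or more of a word character (lazy); then a word character, then one or more of a word character.
The `?` after the quantifier makes it lazy — it takes as little as possible before letting the rest of the pattern try.
Matches: at [5:29] → 'lllml_9Ijef0dr7mz9HAK9wa'.
`\1` in the replacement pulls in group 1's text for each match.

'cwu7-<l>.4mkrrajCGQ'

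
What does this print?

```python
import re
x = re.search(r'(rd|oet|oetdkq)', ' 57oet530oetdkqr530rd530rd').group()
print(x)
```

oet

The match spans [3:6] → 'oet'.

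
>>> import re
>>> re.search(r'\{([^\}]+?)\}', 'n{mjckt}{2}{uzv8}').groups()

('mjckt',)

`search` walks the string left to right and returns the first match it finds.
The match spans [1:8] → '{mjckt}'.
Captured: group 1 = 'mjckt'.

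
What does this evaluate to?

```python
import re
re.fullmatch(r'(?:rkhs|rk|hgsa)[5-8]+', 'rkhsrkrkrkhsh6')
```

None

`re.fullmatch` is like wrapping the pattern in `^…$` (in single-line mode).
Here the pattern can't cover the whole string, so the call returns None.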